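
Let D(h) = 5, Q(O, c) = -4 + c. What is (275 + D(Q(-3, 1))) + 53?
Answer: 333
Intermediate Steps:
(275 + D(Q(-3, 1))) + 53 = (275 + 5) + 53 = 280 + 53 = 333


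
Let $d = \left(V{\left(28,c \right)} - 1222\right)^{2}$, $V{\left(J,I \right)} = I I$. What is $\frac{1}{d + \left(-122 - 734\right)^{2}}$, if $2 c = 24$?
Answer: $\frac{1}{1894820} \approx 5.2775 \cdot 10^{-7}$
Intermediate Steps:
$c = 12$ ($c = \frac{1}{2} \cdot 24 = 12$)
$V{\left(J,I \right)} = I^{2}$
$d = 1162084$ ($d = \left(12^{2} - 1222\right)^{2} = \left(144 - 1222\right)^{2} = \left(-1078\right)^{2} = 1162084$)
$\frac{1}{d + \left(-122 - 734\right)^{2}} = \frac{1}{1162084 + \left(-122 - 734\right)^{2}} = \frac{1}{1162084 + \left(-856\right)^{2}} = \frac{1}{1162084 + 732736} = \frac{1}{1894820}$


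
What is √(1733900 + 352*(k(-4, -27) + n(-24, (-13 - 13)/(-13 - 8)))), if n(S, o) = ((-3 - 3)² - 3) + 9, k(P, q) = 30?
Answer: 2*√439811 ≈ 1326.4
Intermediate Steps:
n(S, o) = 42 (n(S, o) = ((-6)² - 3) + 9 = (36 - 3) + 9 = 33 + 9 = 42)
√(1733900 + 352*(k(-4, -27) + n(-24, (-13 - 13)/(-13 - 8)))) = √(1733900 + 352*(30 + 42)) = √(1733900 + 352*72) = √(1733900 + 25344) = √1759244 = 2*√439811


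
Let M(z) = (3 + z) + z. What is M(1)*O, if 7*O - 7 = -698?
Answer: -3455/7 ≈ -493.57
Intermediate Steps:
M(z) = 3 + 2*z
O = -691/7 (O = 1 + (1/7)*(-698) = 1 - 698/7 = -691/7 ≈ -98.714)
M(1)*O = (3 + 2*1)*(-691/7) = (3 + 2)*(-691/7) = 5*(-691/7) = -3455/7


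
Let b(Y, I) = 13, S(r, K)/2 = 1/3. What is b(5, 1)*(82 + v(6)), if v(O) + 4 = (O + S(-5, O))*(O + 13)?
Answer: 7982/3 ≈ 2660.7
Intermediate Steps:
S(r, K) = ⅔ (S(r, K) = 2/3 = 2*(⅓) = ⅔)
v(O) = -4 + (13 + O)*(⅔ + O) (v(O) = -4 + (O + ⅔)*(O + 13) = -4 + (⅔ + O)*(13 + O) = -4 + (13 + O)*(⅔ + O))
b(5, 1)*(82 + v(6)) = 13*(82 + (14/3 + 6² + (41/3)*6)) = 13*(82 + (14/3 + 36 + 82)) = 13*(82 + 368/3) = 13*(614/3) = 7982/3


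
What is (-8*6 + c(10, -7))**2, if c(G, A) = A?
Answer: 3025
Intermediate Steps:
(-8*6 + c(10, -7))**2 = (-8*6 - 7)**2 = (-48 - 7)**2 = (-55)**2 = 3025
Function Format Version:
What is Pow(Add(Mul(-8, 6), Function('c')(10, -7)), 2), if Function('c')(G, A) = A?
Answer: 3025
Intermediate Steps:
Pow(Add(Mul(-8, 6), Function('c')(10, -7)), 2) = Pow(Add(Mul(-8, 6), -7), 2) = Pow(Add(-48, -7), 2) = Pow(-55, 2) = 3025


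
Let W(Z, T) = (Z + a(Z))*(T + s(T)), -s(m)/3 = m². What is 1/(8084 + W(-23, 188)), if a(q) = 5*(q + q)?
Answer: 1/26786616 ≈ 3.7332e-8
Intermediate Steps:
s(m) = -3*m²
a(q) = 10*q (a(q) = 5*(2*q) = 10*q)
W(Z, T) = 11*Z*(T - 3*T²) (W(Z, T) = (Z + 10*Z)*(T - 3*T²) = (11*Z)*(T - 3*T²) = 11*Z*(T - 3*T²))
1/(8084 + W(-23, 188)) = 1/(8084 + 11*188*(-23)*(1 - 3*188)) = 1/(8084 + 11*188*(-23)*(1 - 564)) = 1/(8084 + 11*188*(-23)*(-563)) = 1/(8084 + 26778532) = 1/26786616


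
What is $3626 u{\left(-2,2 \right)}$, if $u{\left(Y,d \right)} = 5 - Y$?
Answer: $25382$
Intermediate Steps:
$3626 u{\left(-2,2 \right)} = 3626 \left(5 - -2\right) = 3626 \left(5 + 2\right) = 3626 \cdot 7 = 25382$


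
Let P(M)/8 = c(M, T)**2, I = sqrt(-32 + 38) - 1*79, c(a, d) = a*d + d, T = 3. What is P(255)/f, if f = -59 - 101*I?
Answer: 6228541440/10444199 + 79429632*sqrt(6)/10444199 ≈ 614.99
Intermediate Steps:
c(a, d) = d + a*d
I = -79 + sqrt(6) (I = sqrt(6) - 79 = -79 + sqrt(6) ≈ -76.551)
f = 7920 - 101*sqrt(6) (f = -59 - 101*(-79 + sqrt(6)) = -59 + (7979 - 101*sqrt(6)) = 7920 - 101*sqrt(6) ≈ 7672.6)
P(M) = 8*(3 + 3*M)**2 (P(M) = 8*(3*(1 + M))**2 = 8*(3 + 3*M)**2)
P(255)/f = (72*(1 + 255)**2)/(7920 - 101*sqrt(6)) = (72*256**2)/(7920 - 101*sqrt(6)) = (72*65536)/(7920 - 101*sqrt(6)) = 4718592/(7920 - 101*sqrt(6))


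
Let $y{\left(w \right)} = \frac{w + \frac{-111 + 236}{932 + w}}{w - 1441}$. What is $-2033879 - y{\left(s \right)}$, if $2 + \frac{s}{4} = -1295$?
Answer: $- \frac{57381899120349}{28213024} \approx -2.0339 \cdot 10^{6}$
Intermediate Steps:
$s = -5188$ ($s = -8 + 4 \left(-1295\right) = -8 - 5180 = -5188$)
$y{\left(w \right)} = \frac{w + \frac{125}{932 + w}}{-1441 + w}$
$-2033879 - y{\left(s \right)} = -2033879 - \frac{125 + \left(-5188\right)^{2} + 932 \left(-5188\right)}{-1343012 + \left(-5188\right)^{2} - -2640692} = -2033879 - \frac{125 + 26915344 - 4835216}{-1343012 + 26915344 + 2640692} = -2033879 - \frac{1}{28213024} \cdot 22080253 = -2033879 - \frac{22080253}{28213024} = - \frac{57381899120349}{28213024}$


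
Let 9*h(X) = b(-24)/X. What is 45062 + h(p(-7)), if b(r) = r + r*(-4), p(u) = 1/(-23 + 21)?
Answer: 45046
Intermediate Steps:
p(u) = -1/2 (p(u) = 1/(-2) = -1/2)
b(r) = -3*r (b(r) = r - 4*r = -3*r)
h(X) = 8/X (h(X) = ((-3*(-24))/X)/9 = (72/X)/9 = 8/X)
45062 + h(p(-7)) = 45062 + 8/(-1/2) = 45062 + 8*(-2) = 45062 - 16 = 45046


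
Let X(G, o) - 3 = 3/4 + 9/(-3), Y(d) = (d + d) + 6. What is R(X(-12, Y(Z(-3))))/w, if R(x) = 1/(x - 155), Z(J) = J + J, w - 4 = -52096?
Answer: 1/8035191 ≈ 1.2445e-7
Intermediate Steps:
w = -52092 (w = 4 - 52096 = -52092)
Z(J) = 2*J
Y(d) = 6 + 2*d (Y(d) = 2*d + 6 = 6 + 2*d)
X(G, o) = ¾ (X(G, o) = 3 + (3/4 + 9/(-3)) = 3 + (3*(¼) + 9*(-⅓)) = 3 + (¾ - 3) = 3 - 9/4 = ¾)
R(x) = 1/(-155 + x)
R(X(-12, Y(Z(-3))))/w = 1/((-155 + ¾)*(-52092)) = -1/52092/(-617/4) = -4/617*(-1/52092) = 1/8035191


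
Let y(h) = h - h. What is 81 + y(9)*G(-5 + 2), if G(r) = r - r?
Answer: 81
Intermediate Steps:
G(r) = 0
y(h) = 0
81 + y(9)*G(-5 + 2) = 81 + 0*0 = 81 + 0 = 81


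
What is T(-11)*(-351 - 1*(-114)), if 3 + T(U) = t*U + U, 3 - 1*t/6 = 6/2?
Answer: 3318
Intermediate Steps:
t = 0 (t = 18 - 36/2 = 18 - 6*3 = 18 - 18 = 0)
T(U) = -3 + U (T(U) = -3 + (0*U + U) = -3 + (0 + U) = -3 + U)
T(-11)*(-351 - 1*(-114)) = (-3 - 11)*(-351 - 1*(-114)) = -14*(-351 + 114) = -14*(-237) = 3318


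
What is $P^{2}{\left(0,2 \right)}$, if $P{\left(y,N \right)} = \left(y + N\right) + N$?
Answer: $16$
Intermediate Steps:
$P{\left(y,N \right)} = y + 2 N$ ($P{\left(y,N \right)} = \left(N + y\right) + N = y + 2 N$)
$P^{2}{\left(0,2 \right)} = \left(0 + 2 \cdot 2\right)^{2} = \left(0 + 4\right)^{2} = 4^{2} = 16$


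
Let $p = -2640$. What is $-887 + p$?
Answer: $-3527$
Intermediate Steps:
$-887 + p = -887 - 2640 = -3527$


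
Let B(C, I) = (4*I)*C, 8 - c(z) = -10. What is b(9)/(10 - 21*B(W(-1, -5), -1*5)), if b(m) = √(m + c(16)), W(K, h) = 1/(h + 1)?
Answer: -3*√3/95 ≈ -0.054696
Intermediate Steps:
c(z) = 18 (c(z) = 8 - 1*(-10) = 8 + 10 = 18)
W(K, h) = 1/(1 + h)
B(C, I) = 4*C*I
b(m) = √(18 + m) (b(m) = √(m + 18) = √(18 + m))
b(9)/(10 - 21*B(W(-1, -5), -1*5)) = √(18 + 9)/(10 - 84*(-1*5)/(1 - 5)) = √27/(10 - 84*(-5)/(-4)) = (3*√3)/(10 - 84*(-1)*(-5)/4) = (3*√3)/(10 - 21*5) = (3*√3)/(10 - 105) = (3*√3)/(-95) = (3*√3)*(-1/95) = -3*√3/95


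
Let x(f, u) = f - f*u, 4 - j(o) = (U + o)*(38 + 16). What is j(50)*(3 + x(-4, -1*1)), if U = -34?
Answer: 4300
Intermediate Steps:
j(o) = 1840 - 54*o (j(o) = 4 - (-34 + o)*(38 + 16) = 4 - (-34 + o)*54 = 4 - (-1836 + 54*o) = 4 + (1836 - 54*o) = 1840 - 54*o)
x(f, u) = f - f*u
j(50)*(3 + x(-4, -1*1)) = (1840 - 54*50)*(3 - 4*(1 - (-1))) = (1840 - 2700)*(3 - 4*(1 - 1*(-1))) = -860*(3 - 4*(1 + 1)) = -860*(3 - 4*2) = -860*(3 - 8) = -860*(-5) = 4300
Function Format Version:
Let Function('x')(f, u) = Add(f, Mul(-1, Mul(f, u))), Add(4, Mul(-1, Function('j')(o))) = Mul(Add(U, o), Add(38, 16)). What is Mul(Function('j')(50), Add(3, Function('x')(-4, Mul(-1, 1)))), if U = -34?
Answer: 4300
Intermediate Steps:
Function('j')(o) = Add(1840, Mul(-54, o)) (Function('j')(o) = Add(4, Mul(-1, Mul(Add(-34, o), Add(38, 16)))) = Add(4, Mul(-1, Mul(Add(-34, o), 54))) = Add(4, Mul(-1, Add(-1836, Mul(54, o)))) = Add(4, Add(1836, Mul(-54, o))) = Add(1840, Mul(-54, o)))
Function('x')(f, u) = Add(f, Mul(-1, f, u))
Mul(Function('j')(50), Add(3, Function('x')(-4, Mul(-1, 1)))) = Mul(Add(1840, Mul(-54, 50)), Add(3, Mul(-4, Add(1, Mul(-1, Mul(-1, 1)))))) = Mul(Add(1840, -2700), Add(3, Mul(-4, Add(1, Mul(-1, -1))))) = Mul(-860, Add(3, Mul(-4, Add(1, 1)))) = Mul(-860, Add(3, Mul(-4, 2))) = Mul(-860, Add(3, -8)) = Mul(-860, -5) = 4300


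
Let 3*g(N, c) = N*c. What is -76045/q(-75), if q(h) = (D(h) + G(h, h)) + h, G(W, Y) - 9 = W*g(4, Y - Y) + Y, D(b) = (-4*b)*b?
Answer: 76045/22641 ≈ 3.3587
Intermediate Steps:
g(N, c) = N*c/3 (g(N, c) = (N*c)/3 = N*c/3)
D(b) = -4*b²
G(W, Y) = 9 + Y (G(W, Y) = 9 + (W*((⅓)*4*(Y - Y)) + Y) = 9 + (W*((⅓)*4*0) + Y) = 9 + (W*0 + Y) = 9 + (0 + Y) = 9 + Y)
q(h) = 9 - 4*h² + 2*h (q(h) = (-4*h² + (9 + h)) + h = (9 + h - 4*h²) + h = 9 - 4*h² + 2*h)
-76045/q(-75) = -76045/(9 - 4*(-75)² + 2*(-75)) = -76045/(9 - 4*5625 - 150) = -76045/(9 - 22500 - 150) = -76045/(-22641) = -76045*(-1/22641) = 76045/22641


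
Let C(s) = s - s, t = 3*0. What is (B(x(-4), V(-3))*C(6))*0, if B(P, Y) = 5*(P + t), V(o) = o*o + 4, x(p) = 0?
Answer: 0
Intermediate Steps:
t = 0
V(o) = 4 + o² (V(o) = o² + 4 = 4 + o²)
B(P, Y) = 5*P (B(P, Y) = 5*(P + 0) = 5*P)
C(s) = 0
(B(x(-4), V(-3))*C(6))*0 = ((5*0)*0)*0 = (0*0)*0 = 0*0 = 0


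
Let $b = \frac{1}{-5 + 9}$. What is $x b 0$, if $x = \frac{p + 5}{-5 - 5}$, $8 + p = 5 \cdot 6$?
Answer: $0$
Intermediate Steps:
$p = 22$ ($p = -8 + 5 \cdot 6 = -8 + 30 = 22$)
$b = \frac{1}{4} \approx 0.25$
$x = - \frac{27}{10}$ ($x = \frac{22 + 5}{-5 - 5} = \frac{27}{-10} = 27 \left(- \frac{1}{10}\right) = - \frac{27}{10} \approx -2.7$)
$x b 0 = \left(- \frac{27}{10}\right) \frac{1}{4} \cdot 0 = \left(- \frac{27}{40}\right) 0 = 0$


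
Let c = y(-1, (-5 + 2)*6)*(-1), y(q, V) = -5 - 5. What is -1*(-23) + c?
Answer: 33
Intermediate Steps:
y(q, V) = -10
c = 10 (c = -10*(-1) = 10)
-1*(-23) + c = -1*(-23) + 10 = 23 + 10 = 33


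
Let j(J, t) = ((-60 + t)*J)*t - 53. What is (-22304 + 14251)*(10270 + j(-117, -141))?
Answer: 26620641040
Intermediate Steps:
j(J, t) = -53 + J*t*(-60 + t) (j(J, t) = (J*(-60 + t))*t - 53 = J*t*(-60 + t) - 53 = -53 + J*t*(-60 + t))
(-22304 + 14251)*(10270 + j(-117, -141)) = (-22304 + 14251)*(10270 + (-53 - 117*(-141)² - 60*(-117)*(-141))) = -8053*(10270 + (-53 - 117*19881 - 989820)) = -8053*(10270 + (-53 - 2326077 - 989820)) = -8053*(10270 - 3315950) = -8053*(-3305680) = 26620641040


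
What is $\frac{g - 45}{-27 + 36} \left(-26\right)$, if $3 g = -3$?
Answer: $\frac{1196}{9} \approx 132.89$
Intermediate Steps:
$g = -1$ ($g = \frac{1}{3} \left(-3\right) = -1$)
$\frac{g - 45}{-27 + 36} \left(-26\right) = \frac{-1 - 45}{-27 + 36} \left(-26\right) = - \frac{46}{9} \left(-26\right) = \left(-46\right) \frac{1}{9} \left(-26\right) = \left(- \frac{46}{9}\right) \left(-26\right) = \frac{1196}{9}$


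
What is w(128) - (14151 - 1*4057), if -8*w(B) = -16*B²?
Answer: 22674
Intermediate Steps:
w(B) = 2*B² (w(B) = -(-2)*B² = 2*B²)
w(128) - (14151 - 1*4057) = 2*128² - (14151 - 1*4057) = 2*16384 - (14151 - 4057) = 32768 - 1*10094 = 32768 - 10094 = 22674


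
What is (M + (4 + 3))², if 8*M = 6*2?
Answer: 289/4 ≈ 72.250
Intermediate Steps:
M = 3/2 (M = (6*2)/8 = (⅛)*12 = 3/2 ≈ 1.5000)
(M + (4 + 3))² = (3/2 + (4 + 3))² = (3/2 + 7)² = (17/2)² = 289/4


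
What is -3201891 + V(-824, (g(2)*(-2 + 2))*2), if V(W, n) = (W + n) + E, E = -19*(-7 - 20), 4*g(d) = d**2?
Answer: -3202202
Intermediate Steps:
g(d) = d**2/4
E = 513 (E = -19*(-27) = 513)
V(W, n) = 513 + W + n (V(W, n) = (W + n) + 513 = 513 + W + n)
-3201891 + V(-824, (g(2)*(-2 + 2))*2) = -3201891 + (513 - 824 + (((1/4)*2**2)*(-2 + 2))*2) = -3201891 + (513 - 824 + (((1/4)*4)*0)*2) = -3201891 + (513 - 824 + (1*0)*2) = -3201891 + (513 - 824 + 0*2) = -3201891 + (513 - 824 + 0) = -3201891 - 311 = -3202202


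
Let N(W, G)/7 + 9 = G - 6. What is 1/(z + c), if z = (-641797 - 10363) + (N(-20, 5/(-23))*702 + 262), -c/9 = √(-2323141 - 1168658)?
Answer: -384411742/279492507406267 + 4761*I*√3491799/279492507406267 ≈ -1.3754e-6 + 3.1831e-8*I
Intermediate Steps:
N(W, G) = -105 + 7*G (N(W, G) = -63 + 7*(G - 6) = -63 + 7*(-6 + G) = -63 + (-42 + 7*G) = -105 + 7*G)
c = -9*I*√3491799 (c = -9*√(-2323141 - 1168658) = -9*I*√3491799 ≈ -16818.0*I)
z = -16713554/23 (z = (-641797 - 10363) + ((-105 + 7*(5/(-23)))*702 + 262) = -652160 + ((-105 + 7*(5*(-1/23)))*702 + 262) = -652160 + ((-105 + 7*(-5/23))*702 + 262) = -652160 + ((-105 - 35/23)*702 + 262) = -652160 + (-2450/23*702 + 262) = -652160 + (-1719900/23 + 262) = -652160 - 1713874/23 = -16713554/23 ≈ -7.2668e+5)
1/(z + c) = 1/(-16713554/23 - 9*I*√3491799)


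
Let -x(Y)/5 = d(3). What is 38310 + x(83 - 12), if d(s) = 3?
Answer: 38295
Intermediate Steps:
x(Y) = -15 (x(Y) = -5*3 = -15)
38310 + x(83 - 12) = 38310 - 15 = 38295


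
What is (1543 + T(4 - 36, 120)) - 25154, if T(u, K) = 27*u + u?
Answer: -24507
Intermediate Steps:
T(u, K) = 28*u
(1543 + T(4 - 36, 120)) - 25154 = (1543 + 28*(4 - 36)) - 25154 = (1543 + 28*(-32)) - 25154 = (1543 - 896) - 25154 = 647 - 25154 = -24507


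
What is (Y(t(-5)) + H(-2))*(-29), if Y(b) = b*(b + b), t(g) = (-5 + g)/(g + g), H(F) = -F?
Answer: -116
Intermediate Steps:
t(g) = (-5 + g)/(2*g) (t(g) = (-5 + g)/((2*g)) = (-5 + g)*(1/(2*g)) = (-5 + g)/(2*g))
Y(b) = 2*b² (Y(b) = b*(2*b) = 2*b²)
(Y(t(-5)) + H(-2))*(-29) = (2*((½)*(-5 - 5)/(-5))² - 1*(-2))*(-29) = (2*((½)*(-⅕)*(-10))² + 2)*(-29) = (2*1² + 2)*(-29) = (2*1 + 2)*(-29) = (2 + 2)*(-29) = 4*(-29) = -116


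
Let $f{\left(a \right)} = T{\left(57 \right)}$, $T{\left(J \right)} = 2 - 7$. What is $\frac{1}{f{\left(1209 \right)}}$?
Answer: $- \frac{1}{5} \approx -0.2$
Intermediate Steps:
$T{\left(J \right)} = -5$ ($T{\left(J \right)} = 2 - 7 = -5$)
$f{\left(a \right)} = -5$
$\frac{1}{f{\left(1209 \right)}} = \frac{1}{-5} = - \frac{1}{5}$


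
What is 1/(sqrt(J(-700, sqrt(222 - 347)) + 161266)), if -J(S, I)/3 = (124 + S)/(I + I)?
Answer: 5*sqrt(2)/(2*sqrt(2015825 - 432*I*sqrt(5))) ≈ 0.0024902 + 5.9664e-7*I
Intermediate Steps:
J(S, I) = -3*(124 + S)/(2*I) (J(S, I) = -3*(124 + S)/(I + I) = -3*(124 + S)/(2*I))
1/(sqrt(J(-700, sqrt(222 - 347)) + 161266)) = 1/(sqrt(3*(-124 - 1*(-700))/(2*(sqrt(222 - 347))) + 161266)) = 1/(sqrt(3*(-124 + 700)/(2*(sqrt(-125))) + 161266)) = 1/(sqrt((3/2)*576/(5*I*sqrt(5)) + 161266)) = 1/(sqrt((3/2)*(-I*sqrt(5)/25)*576 + 161266)) = 1/(sqrt(-864*I*sqrt(5)/25 + 161266)) = 1/(sqrt(161266 - 864*I*sqrt(5)/25)) = 1/sqrt(161266 - 864*I*sqrt(5)/25)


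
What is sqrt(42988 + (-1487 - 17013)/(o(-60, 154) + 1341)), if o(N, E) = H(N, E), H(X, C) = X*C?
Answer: 2*sqrt(670587011022)/7899 ≈ 207.34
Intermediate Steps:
H(X, C) = C*X
o(N, E) = E*N
sqrt(42988 + (-1487 - 17013)/(o(-60, 154) + 1341)) = sqrt(42988 + (-1487 - 17013)/(154*(-60) + 1341)) = sqrt(42988 - 18500/(-9240 + 1341)) = sqrt(42988 - 18500/(-7899)) = sqrt(42988 - 18500*(-1/7899)) = sqrt(42988 + 18500/7899) = sqrt(339580712/7899) = 2*sqrt(670587011022)/7899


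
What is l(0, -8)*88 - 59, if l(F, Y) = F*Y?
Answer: -59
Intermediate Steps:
l(0, -8)*88 - 59 = (0*(-8))*88 - 59 = 0*88 - 59 = 0 - 59 = -59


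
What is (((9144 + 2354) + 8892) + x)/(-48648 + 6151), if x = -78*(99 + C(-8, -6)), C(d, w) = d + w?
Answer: -13760/42497 ≈ -0.32379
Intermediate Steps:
x = -6630 (x = -78*(99 + (-8 - 6)) = -78*(99 - 14) = -78*85 = -6630)
(((9144 + 2354) + 8892) + x)/(-48648 + 6151) = (((9144 + 2354) + 8892) - 6630)/(-48648 + 6151) = ((11498 + 8892) - 6630)/(-42497) = (20390 - 6630)*(-1/42497) = 13760*(-1/42497) = -13760/42497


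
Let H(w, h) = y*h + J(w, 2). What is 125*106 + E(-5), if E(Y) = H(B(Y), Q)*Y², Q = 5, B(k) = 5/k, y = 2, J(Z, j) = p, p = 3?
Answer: 13575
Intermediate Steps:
J(Z, j) = 3
H(w, h) = 3 + 2*h (H(w, h) = 2*h + 3 = 3 + 2*h)
E(Y) = 13*Y² (E(Y) = (3 + 2*5)*Y² = (3 + 10)*Y² = 13*Y²)
125*106 + E(-5) = 125*106 + 13*(-5)² = 13250 + 13*25 = 13250 + 325 = 13575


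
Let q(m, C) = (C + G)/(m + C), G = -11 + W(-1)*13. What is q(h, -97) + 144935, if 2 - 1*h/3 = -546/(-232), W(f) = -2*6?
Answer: 1648666249/11375 ≈ 1.4494e+5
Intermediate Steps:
W(f) = -12
h = -123/116 (h = 6 - (-1638)/(-232) = 6 - (-1638)*(-1)/232 = 6 - 3*273/116 = 6 - 819/116 = -123/116 ≈ -1.0603)
G = -167 (G = -11 - 12*13 = -11 - 156 = -167)
q(m, C) = (-167 + C)/(C + m) (q(m, C) = (C - 167)/(m + C) = (-167 + C)/(C + m))
q(h, -97) + 144935 = (-167 - 97)/(-97 - 123/116) + 144935 = -264/(-11375/116) + 144935 = -116/11375*(-264) + 144935 = 30624/11375 + 144935 = 1648666249/11375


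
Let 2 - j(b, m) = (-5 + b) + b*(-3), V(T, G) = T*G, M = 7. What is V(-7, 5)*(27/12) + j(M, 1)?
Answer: -231/4 ≈ -57.750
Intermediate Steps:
V(T, G) = G*T
j(b, m) = 7 + 2*b (j(b, m) = 2 - ((-5 + b) + b*(-3)) = 2 - ((-5 + b) - 3*b) = 2 - (-5 - 2*b) = 2 + (5 + 2*b) = 7 + 2*b)
V(-7, 5)*(27/12) + j(M, 1) = (5*(-7))*(27/12) + (7 + 2*7) = -945/12 + (7 + 14) = -35*9/4 + 21 = -315/4 + 21 = -231/4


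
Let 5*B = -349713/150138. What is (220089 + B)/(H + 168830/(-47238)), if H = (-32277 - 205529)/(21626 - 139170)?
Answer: -12741410839456458222/89785377581215 ≈ -1.4191e+5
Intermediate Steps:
B = -38857/83410 (B = (-349713/150138)/5 = (-349713*1/150138)/5 = (⅕)*(-38857/16682) = -38857/83410 ≈ -0.46586)
H = 118903/58772 (H = -237806/(-117544) = -237806*(-1/117544) = 118903/58772 ≈ 2.0231)
(220089 + B)/(H + 168830/(-47238)) = (220089 - 38857/83410)/(118903/58772 + 168830/(-47238)) = 18357584633/(83410*(118903/58772 + 168830*(-1/47238))) = 18357584633/(83410*(118903/58772 - 84415/23619)) = 18357584633/(83410*(-2152868423/1388135868)) = (18357584633/83410)*(-1388135868/2152868423) = -12741410839456458222/89785377581215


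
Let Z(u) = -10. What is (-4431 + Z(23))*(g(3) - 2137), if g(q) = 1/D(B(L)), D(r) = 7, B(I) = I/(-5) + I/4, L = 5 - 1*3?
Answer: 66428478/7 ≈ 9.4898e+6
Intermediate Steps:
L = 2 (L = 5 - 3 = 2)
B(I) = I/20 (B(I) = I*(-⅕) + I*(¼) = -I/5 + I/4 = I/20)
g(q) = ⅐ (g(q) = 1/7 = ⅐)
(-4431 + Z(23))*(g(3) - 2137) = (-4431 - 10)*(⅐ - 2137) = -4441*(-14958/7) = 66428478/7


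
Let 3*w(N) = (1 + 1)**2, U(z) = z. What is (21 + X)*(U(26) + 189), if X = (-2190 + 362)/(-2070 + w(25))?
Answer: 14599575/3103 ≈ 4705.0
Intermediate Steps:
w(N) = 4/3 (w(N) = (1 + 1)**2/3 = (1/3)*2**2 = (1/3)*4 = 4/3)
X = 2742/3103 (X = (-2190 + 362)/(-2070 + 4/3) = -1828/(-6206/3) = -1828*(-3/6206) = 2742/3103 ≈ 0.88366)
(21 + X)*(U(26) + 189) = (21 + 2742/3103)*(26 + 189) = (67905/3103)*215 = 14599575/3103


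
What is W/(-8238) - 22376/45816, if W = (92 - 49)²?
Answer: -11210303/15726342 ≈ -0.71284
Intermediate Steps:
W = 1849 (W = 43² = 1849)
W/(-8238) - 22376/45816 = 1849/(-8238) - 22376/45816 = 1849*(-1/8238) - 22376*1/45816 = -1849/8238 - 2797/5727 = -11210303/15726342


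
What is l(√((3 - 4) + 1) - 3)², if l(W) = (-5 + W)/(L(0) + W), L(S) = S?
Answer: 64/9 ≈ 7.1111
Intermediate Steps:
l(W) = (-5 + W)/W (l(W) = (-5 + W)/(0 + W) = (-5 + W)/W)
l(√((3 - 4) + 1) - 3)² = ((-5 + (√((3 - 4) + 1) - 3))/(√((3 - 4) + 1) - 3))² = ((-5 + (√(-1 + 1) - 3))/(√(-1 + 1) - 3))² = ((-5 + (√0 - 3))/(√0 - 3))² = ((-5 + (0 - 3))/(0 - 3))² = ((-5 - 3)/(-3))² = (-⅓*(-8))² = (8/3)² = 64/9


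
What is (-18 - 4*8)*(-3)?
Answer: 150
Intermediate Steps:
(-18 - 4*8)*(-3) = (-18 - 32)*(-3) = -50*(-3) = 150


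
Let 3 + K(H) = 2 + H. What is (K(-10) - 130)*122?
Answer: -17202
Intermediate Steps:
K(H) = -1 + H (K(H) = -3 + (2 + H) = -1 + H)
(K(-10) - 130)*122 = ((-1 - 10) - 130)*122 = (-11 - 130)*122 = -141*122 = -17202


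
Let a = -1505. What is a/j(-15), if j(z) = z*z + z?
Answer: -43/6 ≈ -7.1667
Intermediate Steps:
j(z) = z + z² (j(z) = z² + z = z + z²)
a/j(-15) = -1505*(-1/(15*(1 - 15))) = -1505/((-15*(-14))) = -1505/210 = -1505*1/210 = -43/6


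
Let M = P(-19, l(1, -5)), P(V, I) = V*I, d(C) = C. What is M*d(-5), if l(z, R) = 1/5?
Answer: 19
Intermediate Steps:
l(z, R) = 1/5
P(V, I) = I*V
M = -19/5 (M = (1/5)*(-19) = -19/5 ≈ -3.8000)
M*d(-5) = -19/5*(-5) = 19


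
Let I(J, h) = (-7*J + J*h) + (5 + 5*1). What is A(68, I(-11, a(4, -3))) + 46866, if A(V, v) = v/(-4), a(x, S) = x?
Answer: 187421/4 ≈ 46855.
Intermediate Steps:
I(J, h) = 10 - 7*J + J*h (I(J, h) = (-7*J + J*h) + (5 + 5) = (-7*J + J*h) + 10 = 10 - 7*J + J*h)
A(V, v) = -v/4 (A(V, v) = v*(-¼) = -v/4)
A(68, I(-11, a(4, -3))) + 46866 = -(10 - 7*(-11) - 11*4)/4 + 46866 = -(10 + 77 - 44)/4 + 46866 = -¼*43 + 46866 = -43/4 + 46866 = 187421/4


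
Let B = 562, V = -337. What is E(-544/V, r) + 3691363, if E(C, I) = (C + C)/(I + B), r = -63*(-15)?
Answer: 1874691922905/507859 ≈ 3.6914e+6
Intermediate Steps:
r = 945
E(C, I) = 2*C/(562 + I) (E(C, I) = (C + C)/(I + 562) = (2*C)/(562 + I) = 2*C/(562 + I))
E(-544/V, r) + 3691363 = 2*(-544/(-337))/(562 + 945) + 3691363 = 2*(-544*(-1/337))/1507 + 3691363 = 2*(544/337)*(1/1507) + 3691363 = 1088/507859 + 3691363 = 1874691922905/507859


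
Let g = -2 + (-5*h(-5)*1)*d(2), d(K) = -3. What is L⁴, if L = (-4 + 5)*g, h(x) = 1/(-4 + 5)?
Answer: 28561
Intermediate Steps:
h(x) = 1 (h(x) = 1/1 = 1)
g = 13 (g = -2 + (-5*1*1)*(-3) = -2 - 5*1*(-3) = -2 - 5*(-3) = -2 + 15 = 13)
L = 13 (L = (-4 + 5)*13 = 1*13 = 13)
L⁴ = 13⁴ = 28561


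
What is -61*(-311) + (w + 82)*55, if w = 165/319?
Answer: 681774/29 ≈ 23509.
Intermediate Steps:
w = 15/29 (w = 165*(1/319) = 15/29 ≈ 0.51724)
-61*(-311) + (w + 82)*55 = -61*(-311) + (15/29 + 82)*55 = 18971 + (2393/29)*55 = 18971 + 131615/29 = 681774/29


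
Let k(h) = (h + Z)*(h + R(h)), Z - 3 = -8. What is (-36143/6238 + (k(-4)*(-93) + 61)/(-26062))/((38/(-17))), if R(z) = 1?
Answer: 7876744011/3088920364 ≈ 2.5500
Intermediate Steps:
Z = -5 (Z = 3 - 8 = -5)
k(h) = (1 + h)*(-5 + h) (k(h) = (h - 5)*(h + 1) = (-5 + h)*(1 + h) = (1 + h)*(-5 + h))
(-36143/6238 + (k(-4)*(-93) + 61)/(-26062))/((38/(-17))) = (-36143/6238 + ((-5 + (-4)**2 - 4*(-4))*(-93) + 61)/(-26062))/((38/(-17))) = (-36143*1/6238 + ((-5 + 16 + 16)*(-93) + 61)*(-1/26062))/((38*(-1/17))) = (-36143/6238 + (27*(-93) + 61)*(-1/26062))/(-38/17) = (-36143/6238 + (-2511 + 61)*(-1/26062))*(-17/38) = (-36143/6238 - 2450*(-1/26062))*(-17/38) = (-36143/6238 + 1225/13031)*(-17/38) = -463337883/81287378*(-17/38) = 7876744011/3088920364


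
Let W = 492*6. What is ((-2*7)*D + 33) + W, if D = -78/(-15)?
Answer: 14561/5 ≈ 2912.2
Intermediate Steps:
W = 2952
D = 26/5 (D = -78*(-1/15) = 26/5 ≈ 5.2000)
((-2*7)*D + 33) + W = (-2*7*(26/5) + 33) + 2952 = (-14*26/5 + 33) + 2952 = (-364/5 + 33) + 2952 = -199/5 + 2952 = 14561/5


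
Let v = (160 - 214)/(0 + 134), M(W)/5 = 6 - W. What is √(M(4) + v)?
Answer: √43081/67 ≈ 3.0979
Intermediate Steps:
M(W) = 30 - 5*W (M(W) = 5*(6 - W) = 30 - 5*W)
v = -27/67 (v = -54/134 = -54*1/134 = -27/67 ≈ -0.40299)
√(M(4) + v) = √((30 - 5*4) - 27/67) = √((30 - 20) - 27/67) = √(10 - 27/67) = √(643/67) = √43081/67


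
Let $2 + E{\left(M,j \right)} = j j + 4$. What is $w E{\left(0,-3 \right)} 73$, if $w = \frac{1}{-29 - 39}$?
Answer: $- \frac{803}{68} \approx -11.809$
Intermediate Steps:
$w = - \frac{1}{68}$ ($w = \frac{1}{-68} = - \frac{1}{68} \approx -0.014706$)
$E{\left(M,j \right)} = 2 + j^{2}$ ($E{\left(M,j \right)} = -2 + \left(j j + 4\right) = -2 + \left(j^{2} + 4\right) = -2 + \left(4 + j^{2}\right) = 2 + j^{2}$)
$w E{\left(0,-3 \right)} 73 = - \frac{\left(2 + \left(-3\right)^{2}\right) 73}{68} = - \frac{\left(2 + 9\right) 73}{68} = - \frac{11 \cdot 73}{68} = \left(- \frac{1}{68}\right) 803 = - \frac{803}{68}$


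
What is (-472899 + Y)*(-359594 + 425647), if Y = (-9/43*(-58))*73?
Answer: -1340648083203/43 ≈ -3.1178e+10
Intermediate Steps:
Y = 38106/43 (Y = (-9*1/43*(-58))*73 = -9/43*(-58)*73 = (522/43)*73 = 38106/43 ≈ 886.19)
(-472899 + Y)*(-359594 + 425647) = (-472899 + 38106/43)*(-359594 + 425647) = -20296551/43*66053 = -1340648083203/43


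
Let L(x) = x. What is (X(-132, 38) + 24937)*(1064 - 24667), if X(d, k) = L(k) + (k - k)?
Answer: -589484925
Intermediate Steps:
X(d, k) = k (X(d, k) = k + (k - k) = k + 0 = k)
(X(-132, 38) + 24937)*(1064 - 24667) = (38 + 24937)*(1064 - 24667) = 24975*(-23603) = -589484925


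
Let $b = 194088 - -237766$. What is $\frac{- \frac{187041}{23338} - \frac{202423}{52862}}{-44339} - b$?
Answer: $- \frac{5905682228574518205}{13675182427921} \approx -4.3185 \cdot 10^{5}$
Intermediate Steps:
$b = 431854$ ($b = 194088 + 237766 = 431854$)
$\frac{- \frac{187041}{23338} - \frac{202423}{52862}}{-44339} - b = \frac{- \frac{187041}{23338} - \frac{202423}{52862}}{-44339} - 431854 = \left(\left(-187041\right) \frac{1}{23338} - \frac{202423}{52862}\right) \left(- \frac{1}{44339}\right) - 431854 = \left(- \frac{187041}{23338} - \frac{202423}{52862}\right) \left(- \frac{1}{44339}\right) - 431854 = \left(- \frac{3652877329}{308423339}\right) \left(- \frac{1}{44339}\right) - 431854 = \frac{3652877329}{13675182427921} - 431854 = - \frac{5905682228574518205}{13675182427921}$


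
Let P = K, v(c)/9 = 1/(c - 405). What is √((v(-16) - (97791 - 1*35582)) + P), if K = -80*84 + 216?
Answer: I*√12178764622/421 ≈ 262.13*I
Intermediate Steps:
v(c) = 9/(-405 + c) (v(c) = 9/(c - 405) = 9/(-405 + c))
K = -6504 (K = -6720 + 216 = -6504)
P = -6504
√((v(-16) - (97791 - 1*35582)) + P) = √((9/(-405 - 16) - (97791 - 1*35582)) - 6504) = √((9/(-421) - (97791 - 35582)) - 6504) = √((9*(-1/421) - 1*62209) - 6504) = √((-9/421 - 62209) - 6504) = √(-26189998/421 - 6504) = √(-28928182/421) = I*√12178764622/421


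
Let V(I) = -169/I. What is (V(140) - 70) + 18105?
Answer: 2524731/140 ≈ 18034.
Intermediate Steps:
(V(140) - 70) + 18105 = (-169/140 - 70) + 18105 = -9969/140 + 18105 = 2524731/140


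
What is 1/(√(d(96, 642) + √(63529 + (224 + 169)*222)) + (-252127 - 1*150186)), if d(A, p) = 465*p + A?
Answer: -1/(402313 - √(298626 + 5*√6031)) ≈ -2.4890e-6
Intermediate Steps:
d(A, p) = A + 465*p
1/(√(d(96, 642) + √(63529 + (224 + 169)*222)) + (-252127 - 1*150186)) = 1/(√((96 + 465*642) + √(63529 + (224 + 169)*222)) + (-252127 - 1*150186)) = 1/(√((96 + 298530) + √(63529 + 393*222)) + (-252127 - 150186)) = 1/(√(298626 + √(63529 + 87246)) - 402313) = 1/(√(298626 + √150775) - 402313) = 1/(√(298626 + 5*√6031) - 402313) = 1/(-402313 + √(298626 + 5*√6031))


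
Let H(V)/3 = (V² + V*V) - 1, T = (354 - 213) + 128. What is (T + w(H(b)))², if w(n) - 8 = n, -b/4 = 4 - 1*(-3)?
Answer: 24780484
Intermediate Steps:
T = 269 (T = 141 + 128 = 269)
b = -28 (b = -4*(4 - 1*(-3)) = -4*(4 + 3) = -4*7 = -28)
H(V) = -3 + 6*V² (H(V) = 3*((V² + V*V) - 1) = 3*((V² + V²) - 1) = 3*(2*V² - 1) = 3*(-1 + 2*V²) = -3 + 6*V²)
w(n) = 8 + n
(T + w(H(b)))² = (269 + (8 + (-3 + 6*(-28)²)))² = (269 + (8 + (-3 + 6*784)))² = (269 + (8 + (-3 + 4704)))² = (269 + (8 + 4701))² = (269 + 4709)² = 4978² = 24780484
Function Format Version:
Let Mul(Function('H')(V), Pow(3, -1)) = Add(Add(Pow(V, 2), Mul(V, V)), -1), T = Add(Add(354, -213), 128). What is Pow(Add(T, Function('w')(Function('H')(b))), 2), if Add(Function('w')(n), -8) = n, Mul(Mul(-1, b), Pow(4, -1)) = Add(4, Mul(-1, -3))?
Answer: 24780484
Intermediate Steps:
T = 269 (T = Add(141, 128) = 269)
b = -28 (b = Mul(-4, Add(4, Mul(-1, -3))) = Mul(-4, Add(4, 3)) = Mul(-4, 7) = -28)
Function('H')(V) = Add(-3, Mul(6, Pow(V, 2))) (Function('H')(V) = Mul(3, Add(Add(Pow(V, 2), Mul(V, V)), -1)) = Mul(3, Add(Add(Pow(V, 2), Pow(V, 2)), -1)) = Mul(3, Add(Mul(2, Pow(V, 2)), -1)) = Mul(3, Add(-1, Mul(2, Pow(V, 2)))) = Add(-3, Mul(6, Pow(V, 2))))
Function('w')(n) = Add(8, n)
Pow(Add(T, Function('w')(Function('H')(b))), 2) = Pow(Add(269, Add(8, Add(-3, Mul(6, Pow(-28, 2))))), 2) = Pow(Add(269, Add(8, Add(-3, Mul(6, 784)))), 2) = Pow(Add(269, Add(8, Add(-3, 4704))), 2) = Pow(Add(269, Add(8, 4701)), 2) = Pow(Add(269, 4709), 2) = Pow(4978, 2) = 24780484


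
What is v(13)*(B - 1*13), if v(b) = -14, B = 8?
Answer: 70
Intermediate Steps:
v(13)*(B - 1*13) = -14*(8 - 1*13) = -14*(8 - 13) = -14*(-5) = 70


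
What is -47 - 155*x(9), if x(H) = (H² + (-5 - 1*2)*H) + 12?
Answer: -4697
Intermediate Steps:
x(H) = 12 + H² - 7*H (x(H) = (H² + (-5 - 2)*H) + 12 = (H² - 7*H) + 12 = 12 + H² - 7*H)
-47 - 155*x(9) = -47 - 155*(12 + 9² - 7*9) = -47 - 155*(12 + 81 - 63) = -47 - 155*30 = -47 - 4650 = -4697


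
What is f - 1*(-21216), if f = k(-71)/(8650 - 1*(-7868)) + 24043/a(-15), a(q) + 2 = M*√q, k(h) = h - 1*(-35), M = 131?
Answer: 15035104415240/708674507 - 3149633*I*√15/257419 ≈ 21216.0 - 47.388*I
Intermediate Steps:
k(h) = 35 + h (k(h) = h + 35 = 35 + h)
a(q) = -2 + 131*√q
f = -6/2753 + 24043/(-2 + 131*I*√15) (f = (35 - 71)/(8650 - 1*(-7868)) + 24043/(-2 + 131*√(-15)) = -36/(8650 + 7868) + 24043/(-2 + 131*(I*√15)) = -36/16518 + 24043/(-2 + 131*I*√15) = -36*1/16518 + 24043/(-2 + 131*I*√15) = -6/2753 + 24043/(-2 + 131*I*√15) ≈ -0.18898 - 47.388*I)
f - 1*(-21216) = (-133925272/708674507 - 3149633*I*√15/257419) - 1*(-21216) = (-133925272/708674507 - 3149633*I*√15/257419) + 21216 = 15035104415240/708674507 - 3149633*I*√15/257419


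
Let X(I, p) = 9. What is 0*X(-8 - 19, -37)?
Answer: 0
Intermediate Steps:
0*X(-8 - 19, -37) = 0*9 = 0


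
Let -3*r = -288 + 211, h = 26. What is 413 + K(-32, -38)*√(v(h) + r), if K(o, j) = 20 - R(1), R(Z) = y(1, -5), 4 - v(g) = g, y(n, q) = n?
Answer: 413 + 19*√33/3 ≈ 449.38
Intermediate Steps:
v(g) = 4 - g
R(Z) = 1
K(o, j) = 19 (K(o, j) = 20 - 1*1 = 20 - 1 = 19)
r = 77/3 (r = -(-288 + 211)/3 = -⅓*(-77) = 77/3 ≈ 25.667)
413 + K(-32, -38)*√(v(h) + r) = 413 + 19*√((4 - 1*26) + 77/3) = 413 + 19*√((4 - 26) + 77/3) = 413 + 19*√(-22 + 77/3) = 413 + 19*√(11/3) = 413 + 19*(√33/3) = 413 + 19*√33/3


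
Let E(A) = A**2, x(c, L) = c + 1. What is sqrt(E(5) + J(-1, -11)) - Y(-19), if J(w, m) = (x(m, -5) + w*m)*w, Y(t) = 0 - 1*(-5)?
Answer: -5 + 2*sqrt(6) ≈ -0.10102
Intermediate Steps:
Y(t) = 5 (Y(t) = 0 + 5 = 5)
x(c, L) = 1 + c
J(w, m) = w*(1 + m + m*w) (J(w, m) = ((1 + m) + w*m)*w = ((1 + m) + m*w)*w = (1 + m + m*w)*w = w*(1 + m + m*w))
sqrt(E(5) + J(-1, -11)) - Y(-19) = sqrt(5**2 - (1 - 11 - 11*(-1))) - 1*5 = sqrt(25 - (1 - 11 + 11)) - 5 = sqrt(25 - 1*1) - 5 = sqrt(25 - 1) - 5 = sqrt(24) - 5 = 2*sqrt(6) - 5 = -5 + 2*sqrt(6)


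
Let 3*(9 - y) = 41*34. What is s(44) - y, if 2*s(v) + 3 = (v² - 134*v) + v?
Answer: -9023/6 ≈ -1503.8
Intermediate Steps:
s(v) = -3/2 + v²/2 - 133*v/2 (s(v) = -3/2 + ((v² - 134*v) + v)/2 = -3/2 + (v² - 133*v)/2 = -3/2 + (v²/2 - 133*v/2) = -3/2 + v²/2 - 133*v/2)
y = -1367/3 (y = 9 - 41*34/3 = 9 - ⅓*1394 = 9 - 1394/3 = -1367/3 ≈ -455.67)
s(44) - y = (-3/2 + (½)*44² - 133/2*44) - 1*(-1367/3) = (-3/2 + (½)*1936 - 2926) + 1367/3 = (-3/2 + 968 - 2926) + 1367/3 = -3919/2 + 1367/3 = -9023/6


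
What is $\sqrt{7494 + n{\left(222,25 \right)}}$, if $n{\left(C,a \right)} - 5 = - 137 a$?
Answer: $\sqrt{4074} \approx 63.828$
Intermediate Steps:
$n{\left(C,a \right)} = 5 - 137 a$
$\sqrt{7494 + n{\left(222,25 \right)}} = \sqrt{7494 + \left(5 - 3425\right)} = \sqrt{7494 - 3420} = \sqrt{4074}$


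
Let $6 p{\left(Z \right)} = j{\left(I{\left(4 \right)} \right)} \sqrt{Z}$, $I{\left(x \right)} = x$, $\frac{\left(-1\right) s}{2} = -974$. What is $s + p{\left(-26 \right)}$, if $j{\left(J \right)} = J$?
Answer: $1948 + \frac{2 i \sqrt{26}}{3} \approx 1948.0 + 3.3993 i$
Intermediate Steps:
$s = 1948$ ($s = \left(-2\right) \left(-974\right) = 1948$)
$p{\left(Z \right)} = \frac{2 \sqrt{Z}}{3}$ ($p{\left(Z \right)} = \frac{4 \sqrt{Z}}{6} = \frac{2 \sqrt{Z}}{3}$)
$s + p{\left(-26 \right)} = 1948 + \frac{2 \sqrt{-26}}{3} = 1948 + \frac{2 i \sqrt{26}}{3}$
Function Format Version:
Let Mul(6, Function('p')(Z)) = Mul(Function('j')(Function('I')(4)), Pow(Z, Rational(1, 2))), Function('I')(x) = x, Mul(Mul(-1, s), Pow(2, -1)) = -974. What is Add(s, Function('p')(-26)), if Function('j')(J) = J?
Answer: Add(1948, Mul(Rational(2, 3), I, Pow(26, Rational(1, 2)))) ≈ Add(1948.0, Mul(3.3993, I))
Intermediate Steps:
s = 1948 (s = Mul(-2, -974) = 1948)
Function('p')(Z) = Mul(Rational(2, 3), Pow(Z, Rational(1, 2))) (Function('p')(Z) = Mul(Rational(1, 6), Mul(4, Pow(Z, Rational(1, 2)))) = Mul(Rational(2, 3), Pow(Z, Rational(1, 2))))
Add(s, Function('p')(-26)) = Add(1948, Mul(Rational(2, 3), Pow(-26, Rational(1, 2)))) = Add(1948, Mul(Rational(2, 3), Mul(I, Pow(26, Rational(1, 2))))) = Add(1948, Mul(Rational(2, 3), I, Pow(26, Rational(1, 2))))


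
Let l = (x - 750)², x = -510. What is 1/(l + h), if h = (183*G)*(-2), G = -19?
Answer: 1/1594554 ≈ 6.2713e-7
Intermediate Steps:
h = 6954 (h = (183*(-19))*(-2) = -3477*(-2) = 6954)
l = 1587600 (l = (-510 - 750)² = (-1260)² = 1587600)
1/(l + h) = 1/(1587600 + 6954) = 1/1594554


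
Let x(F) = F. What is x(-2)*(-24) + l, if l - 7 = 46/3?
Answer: 211/3 ≈ 70.333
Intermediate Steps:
l = 67/3 (l = 7 + 46/3 = 67/3 ≈ 22.333)
x(-2)*(-24) + l = -2*(-24) + 67/3 = 48 + 67/3 = 211/3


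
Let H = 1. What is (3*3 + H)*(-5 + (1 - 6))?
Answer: -100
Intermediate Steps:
(3*3 + H)*(-5 + (1 - 6)) = (3*3 + 1)*(-5 + (1 - 6)) = (9 + 1)*(-5 - 5) = 10*(-10) = -100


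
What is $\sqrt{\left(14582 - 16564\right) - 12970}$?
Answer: $2 i \sqrt{3738} \approx 122.28 i$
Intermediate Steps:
$\sqrt{\left(14582 - 16564\right) - 12970} = \sqrt{-1982 - 12970} = \sqrt{-14952} = 2 i \sqrt{3738}$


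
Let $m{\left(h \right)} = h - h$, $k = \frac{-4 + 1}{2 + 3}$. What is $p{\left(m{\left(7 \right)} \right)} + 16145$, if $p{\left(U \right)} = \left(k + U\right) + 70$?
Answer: $\frac{81072}{5} \approx 16214.0$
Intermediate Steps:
$k = - \frac{3}{5} \approx -0.6$
$m{\left(h \right)} = 0$
$p{\left(U \right)} = \frac{347}{5} + U$ ($p{\left(U \right)} = \left(- \frac{3}{5} + U\right) + 70 = \frac{347}{5} + U$)
$p{\left(m{\left(7 \right)} \right)} + 16145 = \left(\frac{347}{5} + 0\right) + 16145 = \frac{347}{5} + 16145 = \frac{81072}{5}$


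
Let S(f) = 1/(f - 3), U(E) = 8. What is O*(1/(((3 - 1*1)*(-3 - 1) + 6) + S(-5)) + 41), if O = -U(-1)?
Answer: -5512/17 ≈ -324.24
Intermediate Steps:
S(f) = 1/(-3 + f)
O = -8 (O = -1*8 = -8)
O*(1/(((3 - 1*1)*(-3 - 1) + 6) + S(-5)) + 41) = -8*(1/(((3 - 1*1)*(-3 - 1) + 6) + 1/(-3 - 5)) + 41) = -8*(1/(((3 - 1)*(-4) + 6) + 1/(-8)) + 41) = -8*(1/((2*(-4) + 6) - 1/8) + 41) = -8*(1/((-8 + 6) - 1/8) + 41) = -8*(1/(-2 - 1/8) + 41) = -8*(1/(-17/8) + 41) = -8*(-8/17 + 41) = -8*689/17 = -5512/17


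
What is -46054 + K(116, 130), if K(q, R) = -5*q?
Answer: -46634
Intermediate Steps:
-46054 + K(116, 130) = -46054 - 5*116 = -46054 - 580 = -46634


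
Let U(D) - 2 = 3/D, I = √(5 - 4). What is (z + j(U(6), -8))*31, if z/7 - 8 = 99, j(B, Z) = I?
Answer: 23250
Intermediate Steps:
I = 1 (I = √1 = 1)
U(D) = 2 + 3/D
j(B, Z) = 1
z = 749 (z = 56 + 7*99 = 56 + 693 = 749)
(z + j(U(6), -8))*31 = (749 + 1)*31 = 750*31 = 23250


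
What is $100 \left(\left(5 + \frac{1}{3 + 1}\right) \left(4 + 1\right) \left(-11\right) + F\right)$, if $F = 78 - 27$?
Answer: $-23775$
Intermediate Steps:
$F = 51$ ($F = 78 - 27 = 51$)
$100 \left(\left(5 + \frac{1}{3 + 1}\right) \left(4 + 1\right) \left(-11\right) + F\right) = 100 \left(\left(5 + \frac{1}{3 + 1}\right) \left(4 + 1\right) \left(-11\right) + 51\right) = 100 \left(\left(5 + \frac{1}{4}\right) 5 \left(-11\right) + 51\right) = 100 \left(\frac{21}{4} \cdot 5 \left(-11\right) + 51\right) = 100 \left(\frac{105}{4} \left(-11\right) + 51\right) = 100 \left(- \frac{1155}{4} + 51\right) = 100 \left(- \frac{951}{4}\right) = -23775$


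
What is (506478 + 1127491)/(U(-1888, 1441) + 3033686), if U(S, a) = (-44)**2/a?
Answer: 214049939/397413042 ≈ 0.53861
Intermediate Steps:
U(S, a) = 1936/a
(506478 + 1127491)/(U(-1888, 1441) + 3033686) = (506478 + 1127491)/(1936/1441 + 3033686) = 1633969/(1936*(1/1441) + 3033686) = 1633969/(176/131 + 3033686) = 1633969/(397413042/131) = 1633969*(131/397413042) = 214049939/397413042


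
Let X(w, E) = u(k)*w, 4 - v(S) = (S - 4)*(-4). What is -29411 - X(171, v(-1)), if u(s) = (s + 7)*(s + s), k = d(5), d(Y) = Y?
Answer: -49931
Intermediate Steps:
k = 5
u(s) = 2*s*(7 + s) (u(s) = (7 + s)*(2*s) = 2*s*(7 + s))
v(S) = -12 + 4*S (v(S) = 4 - (S - 4)*(-4) = 4 - (-4 + S)*(-4) = 4 - (16 - 4*S) = 4 + (-16 + 4*S) = -12 + 4*S)
X(w, E) = 120*w (X(w, E) = (2*5*(7 + 5))*w = (2*5*12)*w = 120*w)
-29411 - X(171, v(-1)) = -29411 - 120*171 = -29411 - 1*20520 = -29411 - 20520 = -49931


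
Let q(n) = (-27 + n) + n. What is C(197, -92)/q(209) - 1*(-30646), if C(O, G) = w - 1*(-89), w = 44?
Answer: 11982719/391 ≈ 30646.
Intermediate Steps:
C(O, G) = 133 (C(O, G) = 44 - 1*(-89) = 44 + 89 = 133)
q(n) = -27 + 2*n
C(197, -92)/q(209) - 1*(-30646) = 133/(-27 + 2*209) - 1*(-30646) = 133/(-27 + 418) + 30646 = 133/391 + 30646 = 11982719/391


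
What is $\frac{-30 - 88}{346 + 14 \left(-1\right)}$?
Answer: $- \frac{59}{166} \approx -0.35542$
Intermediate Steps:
$\frac{-30 - 88}{346 + 14 \left(-1\right)} = - \frac{118}{346 - 14} = - \frac{118}{332} = \left(-118\right) \frac{1}{332} = - \frac{59}{166}$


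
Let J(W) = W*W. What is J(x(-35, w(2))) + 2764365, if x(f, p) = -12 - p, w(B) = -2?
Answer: 2764465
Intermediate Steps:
J(W) = W²
J(x(-35, w(2))) + 2764365 = (-12 - 1*(-2))² + 2764365 = (-12 + 2)² + 2764365 = (-10)² + 2764365 = 100 + 2764365 = 2764465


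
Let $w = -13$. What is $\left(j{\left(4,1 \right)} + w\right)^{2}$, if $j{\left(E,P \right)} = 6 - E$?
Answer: $121$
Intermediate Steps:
$\left(j{\left(4,1 \right)} + w\right)^{2} = \left(\left(6 - 4\right) - 13\right)^{2} = \left(2 - 13\right)^{2} = \left(-11\right)^{2} = 121$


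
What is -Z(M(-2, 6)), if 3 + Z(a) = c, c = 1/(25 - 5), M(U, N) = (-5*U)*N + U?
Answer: 59/20 ≈ 2.9500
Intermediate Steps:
M(U, N) = U - 5*N*U (M(U, N) = -5*N*U + U = U - 5*N*U)
c = 1/20 ≈ 0.050000
Z(a) = -59/20 (Z(a) = -3 + 1/20 = -59/20)
-Z(M(-2, 6)) = -1*(-59/20) = 59/20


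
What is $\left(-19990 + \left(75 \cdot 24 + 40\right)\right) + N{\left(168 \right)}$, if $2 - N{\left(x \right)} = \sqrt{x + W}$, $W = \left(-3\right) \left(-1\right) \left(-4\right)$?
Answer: $-18148 - 2 \sqrt{39} \approx -18161.0$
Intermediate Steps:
$W = -12$ ($W = 3 \left(-4\right) = -12$)
$N{\left(x \right)} = 2 - \sqrt{-12 + x}$ ($N{\left(x \right)} = 2 - \sqrt{x - 12} = 2 - \sqrt{-12 + x}$)
$\left(-19990 + \left(75 \cdot 24 + 40\right)\right) + N{\left(168 \right)} = \left(-19990 + \left(75 \cdot 24 + 40\right)\right) + \left(2 - \sqrt{-12 + 168}\right) = \left(-19990 + \left(1800 + 40\right)\right) + \left(2 - \sqrt{156}\right) = \left(-19990 + 1840\right) + \left(2 - 2 \sqrt{39}\right) = -18150 + \left(2 - 2 \sqrt{39}\right) = -18148 - 2 \sqrt{39}$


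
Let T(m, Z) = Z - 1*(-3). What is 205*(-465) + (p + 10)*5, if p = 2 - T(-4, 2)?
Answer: -95290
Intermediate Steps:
T(m, Z) = 3 + Z (T(m, Z) = Z + 3 = 3 + Z)
p = -3 (p = 2 - (3 + 2) = 2 - 1*5 = 2 - 5 = -3)
205*(-465) + (p + 10)*5 = 205*(-465) + (-3 + 10)*5 = -95325 + 7*5 = -95325 + 35 = -95290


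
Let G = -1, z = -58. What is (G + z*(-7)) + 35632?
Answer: 36037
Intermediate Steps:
(G + z*(-7)) + 35632 = (-1 - 58*(-7)) + 35632 = (-1 + 406) + 35632 = 405 + 35632 = 36037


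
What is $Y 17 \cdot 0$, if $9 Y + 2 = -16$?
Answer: $0$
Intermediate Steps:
$Y = -2$ ($Y = - \frac{2}{9} + \frac{1}{9} \left(-16\right) = - \frac{2}{9} - \frac{16}{9} = -2$)
$Y 17 \cdot 0 = \left(-2\right) 17 \cdot 0 = \left(-34\right) 0 = 0$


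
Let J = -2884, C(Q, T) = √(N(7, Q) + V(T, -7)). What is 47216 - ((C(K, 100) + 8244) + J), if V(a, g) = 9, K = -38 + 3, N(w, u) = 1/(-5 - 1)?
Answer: 41856 - √318/6 ≈ 41853.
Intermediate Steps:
N(w, u) = -⅙ (N(w, u) = 1/(-6) = -⅙)
K = -35
C(Q, T) = √318/6 (C(Q, T) = √(-⅙ + 9) = √(53/6) = √318/6)
47216 - ((C(K, 100) + 8244) + J) = 47216 - ((√318/6 + 8244) - 2884) = 47216 - ((8244 + √318/6) - 2884) = 47216 - (5360 + √318/6) = 47216 + (-5360 - √318/6) = 41856 - √318/6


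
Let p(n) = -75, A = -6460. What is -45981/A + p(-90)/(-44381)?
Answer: 2041167261/286701260 ≈ 7.1195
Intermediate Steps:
-45981/A + p(-90)/(-44381) = -45981/(-6460) - 75/(-44381) = -45981*(-1/6460) - 75*(-1/44381) = 45981/6460 + 75/44381 = 2041167261/286701260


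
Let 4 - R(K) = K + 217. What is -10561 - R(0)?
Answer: -10348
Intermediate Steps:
R(K) = -213 - K (R(K) = 4 - (K + 217) = 4 - (217 + K) = 4 + (-217 - K) = -213 - K)
-10561 - R(0) = -10561 - (-213 - 1*0) = -10561 - (-213 + 0) = -10561 - 1*(-213) = -10561 + 213 = -10348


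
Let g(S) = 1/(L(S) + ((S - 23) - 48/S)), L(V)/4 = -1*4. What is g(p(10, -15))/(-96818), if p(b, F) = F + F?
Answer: 5/32627666 ≈ 1.5324e-7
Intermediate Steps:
L(V) = -16 (L(V) = 4*(-1*4) = 4*(-4) = -16)
p(b, F) = 2*F
g(S) = 1/(-39 + S - 48/S) (g(S) = 1/(-16 + ((S - 23) - 48/S)) = 1/(-16 + ((-23 + S) - 48/S)) = 1/(-16 + (-23 + S - 48/S)) = 1/(-39 + S - 48/S))
g(p(10, -15))/(-96818) = ((2*(-15))/(-48 + (2*(-15))² - 78*(-15)))/(-96818) = -30/(-48 + (-30)² - 39*(-30))*(-1/96818) = -30/(-48 + 900 + 1170)*(-1/96818) = -30/2022*(-1/96818) = -30*1/2022*(-1/96818) = -5/337*(-1/96818) = 5/32627666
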